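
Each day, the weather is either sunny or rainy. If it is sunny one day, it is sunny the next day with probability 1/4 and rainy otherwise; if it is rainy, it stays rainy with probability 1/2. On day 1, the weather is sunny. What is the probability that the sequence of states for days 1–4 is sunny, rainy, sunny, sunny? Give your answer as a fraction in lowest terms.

3/32

Day 1 is given. For each transition, use the conditional probability from the current state:
P(rainy | sunny) = 3/4; P(sunny | rainy) = 1/2; P(sunny | sunny) = 1/4.
P = 3/4 × 1/2 × 1/4 = 3/32.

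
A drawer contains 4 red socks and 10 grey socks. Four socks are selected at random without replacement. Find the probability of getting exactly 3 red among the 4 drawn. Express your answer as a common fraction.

One ordering (red drawn first) has probability 4/14 × 3/13 × 2/12 × 10/11 = 240/24024 = 10/1001.
There are C(4,3) = 4 such orderings, each equally likely, so P = 4 × 10/1001 = 40/1001.

40/1001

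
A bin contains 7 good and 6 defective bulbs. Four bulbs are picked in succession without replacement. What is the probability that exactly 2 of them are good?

63/143

One ordering (good drawn first) has probability 7/13 × 6/12 × 6/11 × 5/10 = 1260/17160 = 21/286.
There are C(4,2) = 6 such orderings, each equally likely, so P = 6 × 21/286 = 63/143.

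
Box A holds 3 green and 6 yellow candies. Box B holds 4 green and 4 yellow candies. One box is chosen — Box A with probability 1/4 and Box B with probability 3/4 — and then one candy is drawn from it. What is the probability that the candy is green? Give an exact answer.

From Box A: P(green) = 3/9.
From Box B: P(green) = 4/8.
Total probability = (1/4)(3/9) + (3/4)(4/8) = 11/24.

11/24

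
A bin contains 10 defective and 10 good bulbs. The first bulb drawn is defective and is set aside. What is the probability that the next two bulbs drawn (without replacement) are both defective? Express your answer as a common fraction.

With the first bulb removed, 9 defective remain out of 19.
P = 9/19 × 8/18 = 72/342 = 4/19.

4/19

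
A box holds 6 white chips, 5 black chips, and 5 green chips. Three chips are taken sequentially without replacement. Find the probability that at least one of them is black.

79/112

P(no black) = 11/16 × 10/15 × 9/14 = 990/3360 = 33/112.
P(at least one) = 1 − 33/112 = 79/112.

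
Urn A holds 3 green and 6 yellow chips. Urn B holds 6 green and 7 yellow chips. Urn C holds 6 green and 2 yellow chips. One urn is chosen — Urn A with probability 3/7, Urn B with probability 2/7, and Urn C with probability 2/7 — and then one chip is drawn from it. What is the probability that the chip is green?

From Urn A: P(green) = 3/9.
From Urn B: P(green) = 6/13.
From Urn C: P(green) = 6/8.
Total probability = (3/7)(3/9) + (2/7)(6/13) + (2/7)(6/8) = 89/182.

89/182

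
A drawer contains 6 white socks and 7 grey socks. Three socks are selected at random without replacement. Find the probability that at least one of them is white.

251/286

P(no white) = 7/13 × 6/12 × 5/11 = 210/1716 = 35/286.
P(at least one) = 1 − 35/286 = 251/286.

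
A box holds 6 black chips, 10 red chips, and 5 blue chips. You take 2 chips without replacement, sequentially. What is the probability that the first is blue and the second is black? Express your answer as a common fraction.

Chain rule:
P = 5/21 × 6/20 = 30/420 = 1/14.

1/14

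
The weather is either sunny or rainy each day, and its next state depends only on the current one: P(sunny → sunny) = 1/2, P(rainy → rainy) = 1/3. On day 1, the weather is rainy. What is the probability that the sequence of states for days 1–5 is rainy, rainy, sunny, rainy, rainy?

1/27

Day 1 is given. For each transition, use the conditional probability from the current state:
P(rainy | rainy) = 1/3; P(sunny | rainy) = 2/3; P(rainy | sunny) = 1/2; P(rainy | rainy) = 1/3.
P = 1/3 × 2/3 × 1/2 × 1/3 = 2/54 = 1/27.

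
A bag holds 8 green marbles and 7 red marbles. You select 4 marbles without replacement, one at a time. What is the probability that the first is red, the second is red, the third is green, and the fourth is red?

2/39

Each draw changes the counts, so multiply the conditional probabilities along the sequence:
P = 7/15 × 6/14 × 8/13 × 5/12 = 1680/32760 = 2/39.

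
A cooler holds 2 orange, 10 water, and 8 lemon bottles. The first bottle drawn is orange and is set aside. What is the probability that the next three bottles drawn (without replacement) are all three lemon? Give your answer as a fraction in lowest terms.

56/969

With the first bottle removed, 8 lemon remain out of 19.
P = 8/19 × 7/18 × 6/17 = 336/5814 = 56/969.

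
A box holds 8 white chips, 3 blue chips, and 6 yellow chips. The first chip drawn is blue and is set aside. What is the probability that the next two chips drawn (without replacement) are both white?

7/30

With the first chip removed, 8 white remain out of 16.
P = 8/16 × 7/15 = 56/240 = 7/30.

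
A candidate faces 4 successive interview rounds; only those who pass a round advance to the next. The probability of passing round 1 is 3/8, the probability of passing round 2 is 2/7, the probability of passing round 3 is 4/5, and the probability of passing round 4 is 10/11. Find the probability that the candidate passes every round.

Each stage is reached only if all earlier stages succeed, so
P = 3/8 × 2/7 × 4/5 × 10/11 = 240/3080 = 6/77.

6/77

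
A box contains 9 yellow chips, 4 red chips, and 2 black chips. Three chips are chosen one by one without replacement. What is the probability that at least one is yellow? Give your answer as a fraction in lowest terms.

87/91

P(no yellow) = 6/15 × 5/14 × 4/13 = 120/2730 = 4/91.
P(at least one) = 1 − 4/91 = 87/91.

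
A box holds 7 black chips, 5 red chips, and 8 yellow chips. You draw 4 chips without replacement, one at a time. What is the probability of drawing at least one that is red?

232/323

P(no red) = 15/20 × 14/19 × 13/18 × 12/17 = 32760/116280 = 91/323.
P(at least one) = 1 − 91/323 = 232/323.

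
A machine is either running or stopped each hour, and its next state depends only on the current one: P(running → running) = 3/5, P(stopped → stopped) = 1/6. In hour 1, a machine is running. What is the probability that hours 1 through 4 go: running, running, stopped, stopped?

1/25

Hour 1 is given. For each transition, use the conditional probability from the current state:
P(running | running) = 3/5; P(stopped | running) = 2/5; P(stopped | stopped) = 1/6.
P = 3/5 × 2/5 × 1/6 = 6/150 = 1/25.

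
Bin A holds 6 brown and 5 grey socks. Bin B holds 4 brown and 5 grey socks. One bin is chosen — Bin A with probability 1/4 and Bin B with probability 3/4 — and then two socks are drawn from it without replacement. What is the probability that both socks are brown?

17/88

From Bin A: P(both brown) = (6/11)(5/10) = 3/11.
From Bin B: P(both brown) = (4/9)(3/8) = 1/6.
Total probability = (1/4)(3/11) + (3/4)(1/6) = 17/88.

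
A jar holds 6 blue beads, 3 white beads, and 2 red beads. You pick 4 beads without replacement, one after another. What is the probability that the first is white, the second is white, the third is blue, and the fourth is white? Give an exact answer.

1/220

Multiply the probability of each draw given the previous ones:
P = 3/11 × 2/10 × 6/9 × 1/8 = 36/7920 = 1/220.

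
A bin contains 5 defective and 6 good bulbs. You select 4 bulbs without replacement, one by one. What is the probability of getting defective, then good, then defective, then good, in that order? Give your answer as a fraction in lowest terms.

5/66

Chain rule:
P = 5/11 × 6/10 × 4/9 × 5/8 = 600/7920 = 5/66.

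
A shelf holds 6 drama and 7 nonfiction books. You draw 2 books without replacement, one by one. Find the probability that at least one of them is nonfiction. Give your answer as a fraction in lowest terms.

P(no nonfiction) = 6/13 × 5/12 = 30/156 = 5/26.
P(at least one) = 1 − 5/26 = 21/26.

21/26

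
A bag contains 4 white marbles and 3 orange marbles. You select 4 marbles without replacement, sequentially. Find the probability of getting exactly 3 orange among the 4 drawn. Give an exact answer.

One ordering (orange drawn first) has probability 3/7 × 2/6 × 1/5 × 4/4 = 24/840 = 1/35.
There are C(4,3) = 4 such orderings, each equally likely, so P = 4 × 1/35 = 4/35.

4/35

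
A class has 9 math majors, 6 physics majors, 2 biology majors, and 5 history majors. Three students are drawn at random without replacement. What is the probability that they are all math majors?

3/55

P = 9/22 × 8/21 × 7/20 = 504/9240 = 3/55.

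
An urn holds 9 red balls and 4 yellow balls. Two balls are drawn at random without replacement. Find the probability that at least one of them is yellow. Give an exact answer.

P(no yellow) = 9/13 × 8/12 = 72/156 = 6/13.
P(at least one) = 1 − 6/13 = 7/13.

7/13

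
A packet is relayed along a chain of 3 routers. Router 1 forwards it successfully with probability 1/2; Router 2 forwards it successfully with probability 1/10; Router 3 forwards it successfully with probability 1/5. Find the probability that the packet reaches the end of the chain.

Each stage is reached only if all earlier stages succeed, so
P = 1/2 × 1/10 × 1/5 = 1/100.

1/100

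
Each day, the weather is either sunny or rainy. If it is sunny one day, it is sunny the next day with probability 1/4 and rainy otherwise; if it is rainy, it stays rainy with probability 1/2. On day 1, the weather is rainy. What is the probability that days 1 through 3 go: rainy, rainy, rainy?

Day 1 is given. For each transition, use the conditional probability from the current state:
P(rainy | rainy) = 1/2; P(rainy | rainy) = 1/2.
P = 1/2 × 1/2 = 1/4.

1/4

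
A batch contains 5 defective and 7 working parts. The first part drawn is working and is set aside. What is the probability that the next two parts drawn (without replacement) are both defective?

2/11

With the first part removed, 5 defective remain out of 11.
P = 5/11 × 4/10 = 20/110 = 2/11.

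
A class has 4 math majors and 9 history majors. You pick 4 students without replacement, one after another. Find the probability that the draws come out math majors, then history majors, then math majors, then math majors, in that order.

Chain rule:
P = 4/13 × 9/12 × 3/11 × 2/10 = 216/17160 = 9/715.

9/715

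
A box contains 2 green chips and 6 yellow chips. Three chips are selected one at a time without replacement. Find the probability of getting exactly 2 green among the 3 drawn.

One ordering (green drawn first) has probability 2/8 × 1/7 × 6/6 = 12/336 = 1/28.
There are C(3,2) = 3 such orderings, each equally likely, so P = 3 × 1/28 = 3/28.

3/28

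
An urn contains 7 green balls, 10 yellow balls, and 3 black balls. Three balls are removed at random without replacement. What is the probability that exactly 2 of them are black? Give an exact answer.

One ordering (black drawn first) has probability 3/20 × 2/19 × 17/18 = 102/6840 = 17/1140.
There are C(3,2) = 3 such orderings, each equally likely, so P = 3 × 17/1140 = 17/380.

17/380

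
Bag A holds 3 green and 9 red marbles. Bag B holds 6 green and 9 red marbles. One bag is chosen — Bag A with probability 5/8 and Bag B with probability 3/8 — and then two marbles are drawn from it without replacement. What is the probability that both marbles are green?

101/1232

From Bag A: P(both green) = (3/12)(2/11) = 1/22.
From Bag B: P(both green) = (6/15)(5/14) = 1/7.
Total probability = (5/8)(1/22) + (3/8)(1/7) = 101/1232.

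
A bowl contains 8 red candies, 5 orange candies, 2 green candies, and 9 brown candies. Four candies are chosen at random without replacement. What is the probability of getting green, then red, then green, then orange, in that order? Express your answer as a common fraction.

5/15939

Multiply the probability of each draw given the previous ones:
P = 2/24 × 8/23 × 1/22 × 5/21 = 80/255024 = 5/15939.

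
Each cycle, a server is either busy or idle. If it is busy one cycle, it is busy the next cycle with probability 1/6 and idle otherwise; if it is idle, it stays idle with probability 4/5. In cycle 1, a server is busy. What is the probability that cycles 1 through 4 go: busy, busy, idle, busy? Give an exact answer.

Cycle 1 is given. For each transition, use the conditional probability from the current state:
P(busy | busy) = 1/6; P(idle | busy) = 5/6; P(busy | idle) = 1/5.
P = 1/6 × 5/6 × 1/5 = 5/180 = 1/36.

1/36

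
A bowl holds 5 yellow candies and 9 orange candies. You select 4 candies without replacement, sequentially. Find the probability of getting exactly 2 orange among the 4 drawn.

360/1001

One ordering (orange drawn first) has probability 9/14 × 8/13 × 5/12 × 4/11 = 1440/24024 = 60/1001.
There are C(4,2) = 6 such orderings, each equally likely, so P = 6 × 60/1001 = 360/1001.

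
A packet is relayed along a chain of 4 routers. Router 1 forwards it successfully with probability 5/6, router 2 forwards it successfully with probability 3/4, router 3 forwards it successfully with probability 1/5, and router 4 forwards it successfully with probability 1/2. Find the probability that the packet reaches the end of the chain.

The events are sequential, so multiply the conditional probabilities:
P = 5/6 × 3/4 × 1/5 × 1/2 = 15/240 = 1/16.

1/16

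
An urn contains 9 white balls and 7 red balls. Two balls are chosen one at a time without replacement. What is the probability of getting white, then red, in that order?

21/80

Chain rule:
P = 9/16 × 7/15 = 63/240 = 21/80.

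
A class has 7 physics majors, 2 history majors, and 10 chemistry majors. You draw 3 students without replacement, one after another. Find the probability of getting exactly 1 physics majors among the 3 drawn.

154/323

One ordering (a physics major drawn first) has probability 7/19 × 12/18 × 11/17 = 924/5814 = 154/969.
There are C(3,1) = 3 such orderings, each equally likely, so P = 3 × 154/969 = 154/323.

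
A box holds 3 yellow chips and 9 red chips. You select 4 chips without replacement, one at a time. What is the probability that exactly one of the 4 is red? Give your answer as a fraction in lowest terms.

One ordering (red drawn first) has probability 9/12 × 3/11 × 2/10 × 1/9 = 54/11880 = 1/220.
There are C(4,1) = 4 such orderings, each equally likely, so P = 4 × 1/220 = 1/55.

1/55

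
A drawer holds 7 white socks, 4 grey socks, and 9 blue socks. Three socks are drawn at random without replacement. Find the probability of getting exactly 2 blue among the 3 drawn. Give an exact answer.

One ordering (blue drawn first) has probability 9/20 × 8/19 × 11/18 = 792/6840 = 11/95.
There are C(3,2) = 3 such orderings, each equally likely, so P = 3 × 11/95 = 33/95.

33/95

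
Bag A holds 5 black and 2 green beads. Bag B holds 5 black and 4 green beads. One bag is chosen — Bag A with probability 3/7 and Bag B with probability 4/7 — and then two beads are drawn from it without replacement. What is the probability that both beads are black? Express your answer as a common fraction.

From Bag A: P(both black) = (5/7)(4/6) = 10/21.
From Bag B: P(both black) = (5/9)(4/8) = 5/18.
Total probability = (3/7)(10/21) + (4/7)(5/18) = 160/441.

160/441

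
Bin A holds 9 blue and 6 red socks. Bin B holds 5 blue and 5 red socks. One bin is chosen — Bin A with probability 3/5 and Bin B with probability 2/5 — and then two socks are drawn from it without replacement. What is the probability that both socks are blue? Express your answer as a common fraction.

464/1575

From Bin A: P(both blue) = (9/15)(8/14) = 12/35.
From Bin B: P(both blue) = (5/10)(4/9) = 2/9.
Total probability = (3/5)(12/35) + (2/5)(2/9) = 464/1575.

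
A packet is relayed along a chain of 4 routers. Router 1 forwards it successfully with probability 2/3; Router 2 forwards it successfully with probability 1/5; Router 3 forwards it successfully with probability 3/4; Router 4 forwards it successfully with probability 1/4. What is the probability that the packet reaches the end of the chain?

1/40

The events are sequential, so multiply the conditional probabilities:
P = 2/3 × 1/5 × 3/4 × 1/4 = 6/240 = 1/40.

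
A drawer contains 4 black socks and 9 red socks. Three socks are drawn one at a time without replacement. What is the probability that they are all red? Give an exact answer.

P = 9/13 × 8/12 × 7/11 = 504/1716 = 42/143.

42/143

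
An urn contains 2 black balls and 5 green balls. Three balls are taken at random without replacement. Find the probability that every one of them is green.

2/7

P = 5/7 × 4/6 × 3/5 = 60/210 = 2/7.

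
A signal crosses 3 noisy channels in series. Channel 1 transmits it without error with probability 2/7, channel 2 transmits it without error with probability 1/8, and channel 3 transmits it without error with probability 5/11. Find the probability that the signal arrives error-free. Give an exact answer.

5/308

The events are sequential, so multiply the conditional probabilities:
P = 2/7 × 1/8 × 5/11 = 10/616 = 5/308.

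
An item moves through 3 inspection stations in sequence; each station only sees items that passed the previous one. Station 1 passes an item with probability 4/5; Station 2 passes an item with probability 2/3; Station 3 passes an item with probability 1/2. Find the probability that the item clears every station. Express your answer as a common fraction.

Multiplying along the chain,
P = 4/5 × 2/3 × 1/2 = 8/30 = 4/15.

4/15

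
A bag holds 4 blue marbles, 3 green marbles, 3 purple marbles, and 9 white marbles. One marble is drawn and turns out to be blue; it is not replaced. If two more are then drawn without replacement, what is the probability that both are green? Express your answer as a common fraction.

With the first marble removed, 3 green remain out of 18.
P = 3/18 × 2/17 = 6/306 = 1/51.

1/51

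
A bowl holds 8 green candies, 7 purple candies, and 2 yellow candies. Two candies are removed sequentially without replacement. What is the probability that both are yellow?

P = 2/17 × 1/16 = 2/272 = 1/136.

1/136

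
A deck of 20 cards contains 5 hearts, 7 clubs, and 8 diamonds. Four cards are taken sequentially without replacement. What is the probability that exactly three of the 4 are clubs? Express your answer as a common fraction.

One ordering (clubs drawn first) has probability 7/20 × 6/19 × 5/18 × 13/17 = 2730/116280 = 91/3876.
There are C(4,3) = 4 such orderings, each equally likely, so P = 4 × 91/3876 = 91/969.

91/969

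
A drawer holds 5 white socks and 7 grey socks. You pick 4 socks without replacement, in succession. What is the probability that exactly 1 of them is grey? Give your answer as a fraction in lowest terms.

One ordering (grey drawn first) has probability 7/12 × 5/11 × 4/10 × 3/9 = 420/11880 = 7/198.
There are C(4,1) = 4 such orderings, each equally likely, so P = 4 × 7/198 = 14/99.

14/99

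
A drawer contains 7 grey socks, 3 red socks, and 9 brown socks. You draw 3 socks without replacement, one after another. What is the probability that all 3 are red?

P(all red) = 3/19 × 2/18 × 1/17 = 6/5814 = 1/969.

1/969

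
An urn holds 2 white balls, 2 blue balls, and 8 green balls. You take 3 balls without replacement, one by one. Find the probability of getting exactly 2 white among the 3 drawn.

One ordering (white drawn first) has probability 2/12 × 1/11 × 10/10 = 20/1320 = 1/66.
There are C(3,2) = 3 such orderings, each equally likely, so P = 3 × 1/66 = 1/22.

1/22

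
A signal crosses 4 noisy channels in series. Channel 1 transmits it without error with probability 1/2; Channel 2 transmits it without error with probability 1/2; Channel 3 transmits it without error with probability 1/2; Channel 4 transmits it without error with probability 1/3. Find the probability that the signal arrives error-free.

1/24

Multiplying along the chain,
P = 1/2 × 1/2 × 1/2 × 1/3 = 1/24.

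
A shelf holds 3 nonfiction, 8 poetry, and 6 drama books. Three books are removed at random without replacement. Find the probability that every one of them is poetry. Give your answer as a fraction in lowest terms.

P(all poetry) = 8/17 × 7/16 × 6/15 = 336/4080 = 7/85.

7/85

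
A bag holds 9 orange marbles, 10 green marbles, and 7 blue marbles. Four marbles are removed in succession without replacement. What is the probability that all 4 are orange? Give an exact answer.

P(every draw is orange) = 9/26 × 8/25 × 7/24 × 6/23 = 3024/358800 = 63/7475.

63/7475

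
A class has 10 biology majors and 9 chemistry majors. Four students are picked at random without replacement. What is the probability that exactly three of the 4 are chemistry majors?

70/323

One ordering (chemistry majors drawn first) has probability 9/19 × 8/18 × 7/17 × 10/16 = 5040/93024 = 35/646.
There are C(4,3) = 4 such orderings, each equally likely, so P = 4 × 35/646 = 70/323.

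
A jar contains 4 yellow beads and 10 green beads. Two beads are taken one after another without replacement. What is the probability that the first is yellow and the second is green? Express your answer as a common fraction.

20/91

Multiply the probability of each draw given the previous ones:
P = 4/14 × 10/13 = 40/182 = 20/91.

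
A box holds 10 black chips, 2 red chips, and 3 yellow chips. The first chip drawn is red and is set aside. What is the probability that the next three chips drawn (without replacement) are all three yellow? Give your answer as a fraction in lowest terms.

After the first draw, 3 of the remaining 14 chips are yellow.
P = 3/14 × 2/13 × 1/12 = 6/2184 = 1/364.

1/364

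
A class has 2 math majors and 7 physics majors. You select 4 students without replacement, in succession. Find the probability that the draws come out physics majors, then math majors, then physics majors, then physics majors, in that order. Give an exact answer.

5/36

Chain rule:
P = 7/9 × 2/8 × 6/7 × 5/6 = 420/3024 = 5/36.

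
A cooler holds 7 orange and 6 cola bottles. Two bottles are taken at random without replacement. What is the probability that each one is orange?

7/26

P(all orange) = 7/13 × 6/12 = 42/156 = 7/26.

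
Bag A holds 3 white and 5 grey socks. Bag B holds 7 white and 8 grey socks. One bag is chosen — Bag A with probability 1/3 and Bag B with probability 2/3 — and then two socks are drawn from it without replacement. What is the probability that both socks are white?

From Bag A: P(both white) = (3/8)(2/7) = 3/28.
From Bag B: P(both white) = (7/15)(6/14) = 1/5.
Total probability = (1/3)(3/28) + (2/3)(1/5) = 71/420.

71/420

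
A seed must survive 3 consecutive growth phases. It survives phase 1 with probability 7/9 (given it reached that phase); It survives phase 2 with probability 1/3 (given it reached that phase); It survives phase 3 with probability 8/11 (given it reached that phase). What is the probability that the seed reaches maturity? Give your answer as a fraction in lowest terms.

Each stage is reached only if all earlier stages succeed, so
P = 7/9 × 1/3 × 8/11 = 56/297.

56/297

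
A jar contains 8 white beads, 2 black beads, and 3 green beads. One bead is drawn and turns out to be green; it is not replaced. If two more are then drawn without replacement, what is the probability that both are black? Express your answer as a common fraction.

1/66

With the first bead removed, 2 black remain out of 12.
P = 2/12 × 1/11 = 2/132 = 1/66.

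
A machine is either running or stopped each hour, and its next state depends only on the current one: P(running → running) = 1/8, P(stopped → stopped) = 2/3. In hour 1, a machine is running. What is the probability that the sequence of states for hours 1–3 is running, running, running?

Hour 1 is given. For each transition, use the conditional probability from the current state:
P(running | running) = 1/8; P(running | running) = 1/8.
P = 1/8 × 1/8 = 1/64.

1/64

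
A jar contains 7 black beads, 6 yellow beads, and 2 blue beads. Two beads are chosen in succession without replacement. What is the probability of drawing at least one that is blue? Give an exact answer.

9/35

P(no blue) = 13/15 × 12/14 = 156/210 = 26/35.
P(at least one) = 1 − 26/35 = 9/35.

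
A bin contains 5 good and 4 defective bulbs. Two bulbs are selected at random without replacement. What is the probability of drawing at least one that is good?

5/6

P(no good) = 4/9 × 3/8 = 12/72 = 1/6.
P(at least one) = 1 − 1/6 = 5/6.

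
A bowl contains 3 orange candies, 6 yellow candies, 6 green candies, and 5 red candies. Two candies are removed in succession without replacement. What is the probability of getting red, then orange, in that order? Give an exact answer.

3/76

Multiply the probability of each draw given the previous ones:
P = 5/20 × 3/19 = 15/380 = 3/76.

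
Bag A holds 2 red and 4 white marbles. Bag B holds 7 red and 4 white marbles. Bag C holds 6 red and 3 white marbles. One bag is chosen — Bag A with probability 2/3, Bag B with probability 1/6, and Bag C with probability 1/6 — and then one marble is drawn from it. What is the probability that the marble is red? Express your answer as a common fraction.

29/66

From Bag A: P(red) = 2/6.
From Bag B: P(red) = 7/11.
From Bag C: P(red) = 6/9.
Total probability = (2/3)(2/6) + (1/6)(7/11) + (1/6)(6/9) = 29/66.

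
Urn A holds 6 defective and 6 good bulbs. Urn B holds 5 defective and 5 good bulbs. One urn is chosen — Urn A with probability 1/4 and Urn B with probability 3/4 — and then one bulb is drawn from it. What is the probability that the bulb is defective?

1/2

From Urn A: P(defective) = 6/12.
From Urn B: P(defective) = 5/10.
Total probability = (1/4)(6/12) + (3/4)(5/10) = 1/2.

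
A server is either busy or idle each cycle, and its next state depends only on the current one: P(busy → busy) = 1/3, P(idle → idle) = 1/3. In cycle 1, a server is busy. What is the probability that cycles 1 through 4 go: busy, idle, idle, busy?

Cycle 1 is given. For each transition, use the conditional probability from the current state:
P(idle | busy) = 2/3; P(idle | idle) = 1/3; P(busy | idle) = 2/3.
P = 2/3 × 1/3 × 2/3 = 4/27.

4/27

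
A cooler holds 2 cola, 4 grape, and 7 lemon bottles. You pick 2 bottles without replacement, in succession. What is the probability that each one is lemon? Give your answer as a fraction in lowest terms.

7/26

P = 7/13 × 6/12 = 42/156 = 7/26.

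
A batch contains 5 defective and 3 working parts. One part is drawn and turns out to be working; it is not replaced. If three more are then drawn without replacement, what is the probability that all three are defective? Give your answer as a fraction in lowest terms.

2/7

With the first part removed, 5 defective remain out of 7.
P = 5/7 × 4/6 × 3/5 = 60/210 = 2/7.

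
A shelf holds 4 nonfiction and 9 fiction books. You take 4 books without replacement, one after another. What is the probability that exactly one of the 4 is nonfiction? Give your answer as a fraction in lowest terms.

336/715

One ordering (nonfiction drawn first) has probability 4/13 × 9/12 × 8/11 × 7/10 = 2016/17160 = 84/715.
There are C(4,1) = 4 such orderings, each equally likely, so P = 4 × 84/715 = 336/715.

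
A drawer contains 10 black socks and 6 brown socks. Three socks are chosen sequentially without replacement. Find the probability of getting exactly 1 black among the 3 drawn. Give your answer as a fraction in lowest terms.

One ordering (black drawn first) has probability 10/16 × 6/15 × 5/14 = 300/3360 = 5/56.
There are C(3,1) = 3 such orderings, each equally likely, so P = 3 × 5/56 = 15/56.

15/56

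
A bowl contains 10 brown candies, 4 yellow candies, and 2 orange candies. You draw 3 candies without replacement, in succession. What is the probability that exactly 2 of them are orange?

1/40

One ordering (orange drawn first) has probability 2/16 × 1/15 × 14/14 = 28/3360 = 1/120.
There are C(3,2) = 3 such orderings, each equally likely, so P = 3 × 1/120 = 1/40.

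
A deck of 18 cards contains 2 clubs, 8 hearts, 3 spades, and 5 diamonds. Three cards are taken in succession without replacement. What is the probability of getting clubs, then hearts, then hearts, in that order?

Chain rule:
P = 2/18 × 8/17 × 7/16 = 112/4896 = 7/306.

7/306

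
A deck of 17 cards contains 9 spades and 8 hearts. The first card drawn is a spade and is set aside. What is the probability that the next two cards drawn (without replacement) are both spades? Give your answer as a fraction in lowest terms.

With the first card removed, 8 spades remain out of 16.
P = 8/16 × 7/15 = 56/240 = 7/30.

7/30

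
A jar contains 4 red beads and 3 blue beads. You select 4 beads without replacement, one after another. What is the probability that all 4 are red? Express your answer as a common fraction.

1/35

P = 4/7 × 3/6 × 2/5 × 1/4 = 24/840 = 1/35.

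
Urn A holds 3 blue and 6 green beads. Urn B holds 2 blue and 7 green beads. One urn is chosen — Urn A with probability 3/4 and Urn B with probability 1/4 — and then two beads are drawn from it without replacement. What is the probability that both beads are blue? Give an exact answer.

5/72

From Urn A: P(both blue) = (3/9)(2/8) = 1/12.
From Urn B: P(both blue) = (2/9)(1/8) = 1/36.
Total probability = (3/4)(1/12) + (1/4)(1/36) = 5/72.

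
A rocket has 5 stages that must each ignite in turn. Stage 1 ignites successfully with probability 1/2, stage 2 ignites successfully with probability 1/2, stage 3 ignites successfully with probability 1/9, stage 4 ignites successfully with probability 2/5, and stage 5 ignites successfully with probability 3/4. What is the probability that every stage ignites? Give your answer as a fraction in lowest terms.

Each stage is reached only if all earlier stages succeed, so
P = 1/2 × 1/2 × 1/9 × 2/5 × 3/4 = 6/720 = 1/120.

1/120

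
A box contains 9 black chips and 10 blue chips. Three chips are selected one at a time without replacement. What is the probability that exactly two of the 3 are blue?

One ordering (blue drawn first) has probability 10/19 × 9/18 × 9/17 = 810/5814 = 45/323.
There are C(3,2) = 3 such orderings, each equally likely, so P = 3 × 45/323 = 135/323.

135/323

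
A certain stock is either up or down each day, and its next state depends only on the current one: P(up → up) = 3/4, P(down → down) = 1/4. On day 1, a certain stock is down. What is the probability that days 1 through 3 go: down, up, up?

9/16

Day 1 is given. For each transition, use the conditional probability from the current state:
P(up | down) = 3/4; P(up | up) = 3/4.
P = 3/4 × 3/4 = 9/16.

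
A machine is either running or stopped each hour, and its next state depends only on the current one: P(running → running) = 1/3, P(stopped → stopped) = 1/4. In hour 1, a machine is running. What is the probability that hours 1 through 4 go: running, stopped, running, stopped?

Hour 1 is given. For each transition, use the conditional probability from the current state:
P(stopped | running) = 2/3; P(running | stopped) = 3/4; P(stopped | running) = 2/3.
P = 2/3 × 3/4 × 2/3 = 12/36 = 1/3.

1/3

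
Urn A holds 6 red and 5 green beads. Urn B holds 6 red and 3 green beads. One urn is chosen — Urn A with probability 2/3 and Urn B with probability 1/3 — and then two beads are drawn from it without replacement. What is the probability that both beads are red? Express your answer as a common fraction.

From Urn A: P(both red) = (6/11)(5/10) = 3/11.
From Urn B: P(both red) = (6/9)(5/8) = 5/12.
Total probability = (2/3)(3/11) + (1/3)(5/12) = 127/396.

127/396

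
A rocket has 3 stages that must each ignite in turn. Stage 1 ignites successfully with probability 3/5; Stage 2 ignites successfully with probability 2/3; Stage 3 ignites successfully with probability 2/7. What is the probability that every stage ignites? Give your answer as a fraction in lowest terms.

4/35

The events are sequential, so multiply the conditional probabilities:
P = 3/5 × 2/3 × 2/7 = 12/105 = 4/35.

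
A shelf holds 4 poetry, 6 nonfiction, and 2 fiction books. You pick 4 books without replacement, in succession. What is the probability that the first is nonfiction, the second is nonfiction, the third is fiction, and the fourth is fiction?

Multiply the probability of each draw given the previous ones:
P = 6/12 × 5/11 × 2/10 × 1/9 = 60/11880 = 1/198.

1/198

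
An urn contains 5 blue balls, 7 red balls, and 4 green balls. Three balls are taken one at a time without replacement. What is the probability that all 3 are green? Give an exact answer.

P = 4/16 × 3/15 × 2/14 = 24/3360 = 1/140.

1/140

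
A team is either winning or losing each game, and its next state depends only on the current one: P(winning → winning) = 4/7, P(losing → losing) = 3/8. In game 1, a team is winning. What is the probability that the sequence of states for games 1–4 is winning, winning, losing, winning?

15/98

Game 1 is given. For each transition, use the conditional probability from the current state:
P(winning | winning) = 4/7; P(losing | winning) = 3/7; P(winning | losing) = 5/8.
P = 4/7 × 3/7 × 5/8 = 60/392 = 15/98.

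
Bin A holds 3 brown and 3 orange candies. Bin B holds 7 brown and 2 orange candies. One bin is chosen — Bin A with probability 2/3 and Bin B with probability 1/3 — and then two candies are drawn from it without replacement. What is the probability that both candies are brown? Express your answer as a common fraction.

59/180

From Bin A: P(both brown) = (3/6)(2/5) = 1/5.
From Bin B: P(both brown) = (7/9)(6/8) = 7/12.
Total probability = (2/3)(1/5) + (1/3)(7/12) = 59/180.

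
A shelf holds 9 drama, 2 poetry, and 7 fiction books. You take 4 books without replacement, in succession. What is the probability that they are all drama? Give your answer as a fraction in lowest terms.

7/170

P = 9/18 × 8/17 × 7/16 × 6/15 = 3024/73440 = 7/170.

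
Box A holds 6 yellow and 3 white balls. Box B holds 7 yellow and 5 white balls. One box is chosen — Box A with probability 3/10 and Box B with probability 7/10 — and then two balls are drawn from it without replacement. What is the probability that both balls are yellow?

From Box A: P(both yellow) = (6/9)(5/8) = 5/12.
From Box B: P(both yellow) = (7/12)(6/11) = 7/22.
Total probability = (3/10)(5/12) + (7/10)(7/22) = 153/440.

153/440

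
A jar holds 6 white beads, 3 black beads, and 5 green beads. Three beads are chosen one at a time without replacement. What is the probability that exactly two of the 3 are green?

45/182

One ordering (green drawn first) has probability 5/14 × 4/13 × 9/12 = 180/2184 = 15/182.
There are C(3,2) = 3 such orderings, each equally likely, so P = 3 × 15/182 = 45/182.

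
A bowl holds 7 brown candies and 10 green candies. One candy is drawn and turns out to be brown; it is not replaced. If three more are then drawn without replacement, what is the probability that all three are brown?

After the first draw, 6 of the remaining 16 candies are brown.
P = 6/16 × 5/15 × 4/14 = 120/3360 = 1/28.

1/28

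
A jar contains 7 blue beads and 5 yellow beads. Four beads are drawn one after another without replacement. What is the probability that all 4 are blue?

7/99

P(all blue) = 7/12 × 6/11 × 5/10 × 4/9 = 840/11880 = 7/99.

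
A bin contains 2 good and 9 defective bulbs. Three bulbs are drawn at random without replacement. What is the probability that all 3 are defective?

28/55

P = 9/11 × 8/10 × 7/9 = 504/990 = 28/55.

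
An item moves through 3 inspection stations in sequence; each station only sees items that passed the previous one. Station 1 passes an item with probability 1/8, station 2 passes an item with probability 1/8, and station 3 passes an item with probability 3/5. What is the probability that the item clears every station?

Each stage is reached only if all earlier stages succeed, so
P = 1/8 × 1/8 × 3/5 = 3/320.

3/320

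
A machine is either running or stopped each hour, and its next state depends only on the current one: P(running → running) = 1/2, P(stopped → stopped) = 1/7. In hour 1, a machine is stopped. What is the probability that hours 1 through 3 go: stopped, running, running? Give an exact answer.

Hour 1 is given. For each transition, use the conditional probability from the current state:
P(running | stopped) = 6/7; P(running | running) = 1/2.
P = 6/7 × 1/2 = 6/14 = 3/7.

3/7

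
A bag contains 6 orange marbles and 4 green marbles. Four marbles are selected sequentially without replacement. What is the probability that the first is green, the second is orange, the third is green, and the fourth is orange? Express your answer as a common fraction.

Multiply the probability of each draw given the previous ones:
P = 4/10 × 6/9 × 3/8 × 5/7 = 360/5040 = 1/14.

1/14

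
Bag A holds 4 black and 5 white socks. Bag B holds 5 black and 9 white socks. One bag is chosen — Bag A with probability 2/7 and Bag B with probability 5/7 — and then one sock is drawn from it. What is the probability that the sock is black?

337/882

From Bag A: P(black) = 4/9.
From Bag B: P(black) = 5/14.
Total probability = (2/7)(4/9) + (5/7)(5/14) = 337/882.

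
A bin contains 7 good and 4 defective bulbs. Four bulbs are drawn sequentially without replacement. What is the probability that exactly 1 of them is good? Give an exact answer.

14/165

One ordering (good drawn first) has probability 7/11 × 4/10 × 3/9 × 2/8 = 168/7920 = 7/330.
There are C(4,1) = 4 such orderings, each equally likely, so P = 4 × 7/330 = 14/165.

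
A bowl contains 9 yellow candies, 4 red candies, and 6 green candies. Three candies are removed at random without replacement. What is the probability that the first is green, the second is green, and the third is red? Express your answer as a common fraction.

20/969

Chain rule:
P = 6/19 × 5/18 × 4/17 = 120/5814 = 20/969.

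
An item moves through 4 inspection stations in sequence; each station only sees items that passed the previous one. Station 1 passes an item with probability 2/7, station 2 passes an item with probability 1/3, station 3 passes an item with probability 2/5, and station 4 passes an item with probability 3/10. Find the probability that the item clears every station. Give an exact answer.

2/175

The events are sequential, so multiply the conditional probabilities:
P = 2/7 × 1/3 × 2/5 × 3/10 = 12/1050 = 2/175.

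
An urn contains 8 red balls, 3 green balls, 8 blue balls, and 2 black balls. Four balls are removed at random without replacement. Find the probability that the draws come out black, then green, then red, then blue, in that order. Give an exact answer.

16/5985

Each draw changes the counts, so multiply the conditional probabilities along the sequence:
P = 2/21 × 3/20 × 8/19 × 8/18 = 384/143640 = 16/5985.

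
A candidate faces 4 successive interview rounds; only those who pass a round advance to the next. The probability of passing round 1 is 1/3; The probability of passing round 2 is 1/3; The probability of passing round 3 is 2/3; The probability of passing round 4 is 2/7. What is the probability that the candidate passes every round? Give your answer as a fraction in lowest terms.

Multiplying along the chain,
P = 1/3 × 1/3 × 2/3 × 2/7 = 4/189.

4/189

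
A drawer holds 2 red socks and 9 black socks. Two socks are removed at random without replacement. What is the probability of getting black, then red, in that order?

9/55

Chain rule:
P = 9/11 × 2/10 = 18/110 = 9/55.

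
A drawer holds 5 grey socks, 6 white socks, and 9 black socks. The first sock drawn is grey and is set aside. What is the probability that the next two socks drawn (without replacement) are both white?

5/57

With the first sock removed, 6 white remain out of 19.
P = 6/19 × 5/18 = 30/342 = 5/57.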